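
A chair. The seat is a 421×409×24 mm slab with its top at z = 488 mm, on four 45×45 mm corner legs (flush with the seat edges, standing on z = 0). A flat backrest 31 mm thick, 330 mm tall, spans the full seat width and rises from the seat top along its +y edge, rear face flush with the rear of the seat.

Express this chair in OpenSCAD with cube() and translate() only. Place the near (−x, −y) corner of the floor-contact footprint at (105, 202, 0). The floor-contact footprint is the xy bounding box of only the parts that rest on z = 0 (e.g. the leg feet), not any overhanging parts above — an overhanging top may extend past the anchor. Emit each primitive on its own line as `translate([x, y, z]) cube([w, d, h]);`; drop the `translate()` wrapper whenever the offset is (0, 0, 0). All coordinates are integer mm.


translate([105, 202, 464]) cube([421, 409, 24]);
translate([105, 202, 0]) cube([45, 45, 464]);
translate([481, 202, 0]) cube([45, 45, 464]);
translate([105, 566, 0]) cube([45, 45, 464]);
translate([481, 566, 0]) cube([45, 45, 464]);
translate([105, 580, 488]) cube([421, 31, 330]);


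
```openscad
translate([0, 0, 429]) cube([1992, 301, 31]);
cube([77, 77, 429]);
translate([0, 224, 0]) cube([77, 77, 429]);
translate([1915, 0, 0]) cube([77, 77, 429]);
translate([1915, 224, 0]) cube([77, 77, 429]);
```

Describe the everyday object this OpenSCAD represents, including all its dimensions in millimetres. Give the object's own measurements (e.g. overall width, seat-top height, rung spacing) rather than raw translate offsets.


A long wooden bench with a 1992 mm (x) × 301 mm (y) seat, 31 mm thick, its top surface 460 mm above the floor. Four 77 mm square legs at the seat corners, flush with the edges, run from z = 0 to the seat underside.


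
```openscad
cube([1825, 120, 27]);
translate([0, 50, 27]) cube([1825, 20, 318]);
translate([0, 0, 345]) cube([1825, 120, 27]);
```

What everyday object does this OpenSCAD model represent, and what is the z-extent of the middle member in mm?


An I-beam. The web height is 318 mm.

Two wide flanges with a thin centred web — an I-beam. Overall 372 mm minus two 27 mm flanges gives a web of 372 − 2·27 = 318 mm.


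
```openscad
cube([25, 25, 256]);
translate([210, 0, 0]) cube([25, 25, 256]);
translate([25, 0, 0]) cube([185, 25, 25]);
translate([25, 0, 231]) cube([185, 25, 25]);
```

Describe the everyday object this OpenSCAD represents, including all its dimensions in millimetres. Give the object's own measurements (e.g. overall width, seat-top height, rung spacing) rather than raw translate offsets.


A rectangular picture frame lying in the x–z plane (depth along y). The opening is 185 mm wide (x) by 206 mm tall (z), surrounded by a border 25 mm wide on all four sides. The frame is 25 mm deep and is made of two full-height vertical stiles with two horizontal rails fitted between them.


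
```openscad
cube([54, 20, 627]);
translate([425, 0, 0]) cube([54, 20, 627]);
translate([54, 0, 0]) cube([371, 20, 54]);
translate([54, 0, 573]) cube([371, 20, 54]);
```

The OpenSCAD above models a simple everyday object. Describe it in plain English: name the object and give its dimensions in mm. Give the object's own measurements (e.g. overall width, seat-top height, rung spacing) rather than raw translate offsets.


A rectangular picture frame lying in the x–z plane (depth along y). The opening is 371 mm wide (x) by 519 mm tall (z), surrounded by a border 54 mm wide on all four sides. The frame is 20 mm deep and is made of two full-height vertical stiles with two horizontal rails fitted between them.


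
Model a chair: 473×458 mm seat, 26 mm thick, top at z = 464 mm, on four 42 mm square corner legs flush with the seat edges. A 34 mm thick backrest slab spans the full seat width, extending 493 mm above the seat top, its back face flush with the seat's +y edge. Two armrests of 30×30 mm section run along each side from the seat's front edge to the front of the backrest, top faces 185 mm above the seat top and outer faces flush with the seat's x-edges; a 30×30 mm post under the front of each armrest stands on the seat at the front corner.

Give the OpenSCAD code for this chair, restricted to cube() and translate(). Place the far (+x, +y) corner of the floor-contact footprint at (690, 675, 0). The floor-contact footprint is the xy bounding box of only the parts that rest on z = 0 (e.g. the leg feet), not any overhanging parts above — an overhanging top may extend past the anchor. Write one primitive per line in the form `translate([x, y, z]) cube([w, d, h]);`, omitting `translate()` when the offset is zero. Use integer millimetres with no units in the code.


translate([217, 217, 438]) cube([473, 458, 26]);
translate([217, 217, 0]) cube([42, 42, 438]);
translate([648, 217, 0]) cube([42, 42, 438]);
translate([217, 633, 0]) cube([42, 42, 438]);
translate([648, 633, 0]) cube([42, 42, 438]);
translate([217, 641, 464]) cube([473, 34, 493]);
translate([217, 217, 619]) cube([30, 424, 30]);
translate([660, 217, 619]) cube([30, 424, 30]);
translate([217, 217, 464]) cube([30, 30, 155]);
translate([660, 217, 464]) cube([30, 30, 155]);


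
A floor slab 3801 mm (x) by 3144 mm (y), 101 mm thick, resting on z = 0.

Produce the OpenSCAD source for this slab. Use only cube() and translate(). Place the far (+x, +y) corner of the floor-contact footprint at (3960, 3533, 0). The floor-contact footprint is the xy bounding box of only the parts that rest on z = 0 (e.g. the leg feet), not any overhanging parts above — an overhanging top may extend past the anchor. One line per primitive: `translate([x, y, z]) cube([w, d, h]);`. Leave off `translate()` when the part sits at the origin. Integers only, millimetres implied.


translate([159, 389, 0]) cube([3801, 3144, 101]);


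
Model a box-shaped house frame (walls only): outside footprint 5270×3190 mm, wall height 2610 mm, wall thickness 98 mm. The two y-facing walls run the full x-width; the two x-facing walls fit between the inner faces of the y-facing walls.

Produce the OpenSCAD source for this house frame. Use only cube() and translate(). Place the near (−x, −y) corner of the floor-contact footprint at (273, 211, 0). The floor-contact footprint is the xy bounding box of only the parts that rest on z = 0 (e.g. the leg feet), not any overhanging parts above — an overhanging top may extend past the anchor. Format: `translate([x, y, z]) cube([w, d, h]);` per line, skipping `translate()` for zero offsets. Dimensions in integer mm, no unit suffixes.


translate([273, 211, 0]) cube([5270, 98, 2610]);
translate([273, 3303, 0]) cube([5270, 98, 2610]);
translate([273, 309, 0]) cube([98, 2994, 2610]);
translate([5445, 309, 0]) cube([98, 2994, 2610]);


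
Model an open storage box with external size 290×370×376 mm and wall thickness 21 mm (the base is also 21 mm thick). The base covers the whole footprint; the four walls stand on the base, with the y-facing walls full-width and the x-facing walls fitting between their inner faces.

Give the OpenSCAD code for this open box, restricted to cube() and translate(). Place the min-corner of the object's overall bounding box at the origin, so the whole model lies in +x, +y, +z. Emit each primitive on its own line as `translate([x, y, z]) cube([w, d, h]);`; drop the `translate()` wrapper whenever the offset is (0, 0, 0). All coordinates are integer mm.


cube([290, 370, 21]);
translate([0, 0, 21]) cube([290, 21, 355]);
translate([0, 349, 21]) cube([290, 21, 355]);
translate([0, 21, 21]) cube([21, 328, 355]);
translate([269, 21, 21]) cube([21, 328, 355]);


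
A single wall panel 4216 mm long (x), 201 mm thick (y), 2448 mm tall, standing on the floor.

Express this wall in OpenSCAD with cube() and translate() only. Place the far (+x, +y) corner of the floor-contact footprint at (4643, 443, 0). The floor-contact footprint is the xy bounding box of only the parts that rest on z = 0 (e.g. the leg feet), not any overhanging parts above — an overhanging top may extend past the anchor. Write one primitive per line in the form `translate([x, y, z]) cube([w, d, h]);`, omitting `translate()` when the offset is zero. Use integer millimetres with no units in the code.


translate([427, 242, 0]) cube([4216, 201, 2448]);


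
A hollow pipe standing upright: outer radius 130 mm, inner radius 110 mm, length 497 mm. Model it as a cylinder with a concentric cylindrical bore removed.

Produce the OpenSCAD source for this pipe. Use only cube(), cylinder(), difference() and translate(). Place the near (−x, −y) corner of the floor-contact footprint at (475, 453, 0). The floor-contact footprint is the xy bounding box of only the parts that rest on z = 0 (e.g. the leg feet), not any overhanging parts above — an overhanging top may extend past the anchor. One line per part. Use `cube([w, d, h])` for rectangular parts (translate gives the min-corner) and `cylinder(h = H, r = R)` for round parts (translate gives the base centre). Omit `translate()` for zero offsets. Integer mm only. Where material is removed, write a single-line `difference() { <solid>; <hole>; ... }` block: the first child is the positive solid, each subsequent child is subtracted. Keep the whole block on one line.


difference() { translate([605, 583, 0]) cylinder(h = 497, r = 130); translate([605, 583, 0]) cylinder(h = 497, r = 110); }


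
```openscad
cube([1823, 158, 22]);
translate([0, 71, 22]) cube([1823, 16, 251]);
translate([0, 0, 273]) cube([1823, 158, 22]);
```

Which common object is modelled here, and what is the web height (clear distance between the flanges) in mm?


An I-beam. The web height is 251 mm.

Two wide flanges with a thin centred web — an I-beam. Overall 295 mm minus two 22 mm flanges gives a web of 295 − 2·22 = 251 mm.


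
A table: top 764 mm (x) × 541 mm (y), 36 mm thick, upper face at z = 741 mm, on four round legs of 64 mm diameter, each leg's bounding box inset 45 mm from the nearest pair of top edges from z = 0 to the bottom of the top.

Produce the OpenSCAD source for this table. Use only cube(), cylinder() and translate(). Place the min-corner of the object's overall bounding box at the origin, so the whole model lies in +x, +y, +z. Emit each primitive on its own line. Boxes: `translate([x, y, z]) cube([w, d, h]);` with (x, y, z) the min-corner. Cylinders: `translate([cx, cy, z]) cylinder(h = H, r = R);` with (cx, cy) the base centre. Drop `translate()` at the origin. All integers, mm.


// leg_h = 741 - 36 = 705
translate([0, 0, 705]) cube([764, 541, 36]);
translate([77, 77, 0]) cylinder(h = 705, r = 32);
translate([687, 77, 0]) cylinder(h = 705, r = 32);
translate([77, 464, 0]) cylinder(h = 705, r = 32);
translate([687, 464, 0]) cylinder(h = 705, r = 32);


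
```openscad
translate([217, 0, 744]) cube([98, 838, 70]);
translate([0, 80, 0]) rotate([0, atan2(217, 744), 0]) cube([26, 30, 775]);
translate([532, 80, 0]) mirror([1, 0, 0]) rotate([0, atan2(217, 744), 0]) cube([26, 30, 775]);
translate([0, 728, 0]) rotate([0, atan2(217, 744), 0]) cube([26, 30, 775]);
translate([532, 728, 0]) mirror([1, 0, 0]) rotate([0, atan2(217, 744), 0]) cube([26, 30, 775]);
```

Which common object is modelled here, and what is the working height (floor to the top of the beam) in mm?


A sawhorse. The overall height is 814 mm.

A beam across two mirrored pairs of raked legs — a sawhorse. The beam's underside is at z = 744 (matching the legs' vertical rise in atan2(217, 744)) and the beam is 70 mm tall, so its top is at 744 + 70 = 814 mm. The raked legs top out at the beam's underside, so that is the highest point.


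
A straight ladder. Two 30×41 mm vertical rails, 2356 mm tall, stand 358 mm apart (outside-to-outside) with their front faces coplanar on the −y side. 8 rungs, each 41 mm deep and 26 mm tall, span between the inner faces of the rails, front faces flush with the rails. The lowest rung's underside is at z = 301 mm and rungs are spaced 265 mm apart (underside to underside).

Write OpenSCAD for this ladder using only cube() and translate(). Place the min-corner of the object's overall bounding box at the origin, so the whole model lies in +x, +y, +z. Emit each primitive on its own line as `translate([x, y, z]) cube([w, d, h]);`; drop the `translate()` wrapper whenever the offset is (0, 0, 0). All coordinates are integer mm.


cube([30, 41, 2356]);
translate([328, 0, 0]) cube([30, 41, 2356]);
translate([30, 0, 301]) cube([298, 41, 26]);
translate([30, 0, 566]) cube([298, 41, 26]);
translate([30, 0, 831]) cube([298, 41, 26]);
translate([30, 0, 1096]) cube([298, 41, 26]);
translate([30, 0, 1361]) cube([298, 41, 26]);
translate([30, 0, 1626]) cube([298, 41, 26]);
translate([30, 0, 1891]) cube([298, 41, 26]);
translate([30, 0, 2156]) cube([298, 41, 26]);


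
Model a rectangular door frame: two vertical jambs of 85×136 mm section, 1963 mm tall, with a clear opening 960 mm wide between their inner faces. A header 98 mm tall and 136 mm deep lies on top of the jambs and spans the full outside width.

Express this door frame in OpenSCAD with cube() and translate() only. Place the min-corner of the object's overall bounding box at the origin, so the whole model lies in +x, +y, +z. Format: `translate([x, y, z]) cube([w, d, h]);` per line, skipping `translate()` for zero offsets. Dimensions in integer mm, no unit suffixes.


cube([85, 136, 1963]);
translate([1045, 0, 0]) cube([85, 136, 1963]);
translate([0, 0, 1963]) cube([1130, 136, 98]);


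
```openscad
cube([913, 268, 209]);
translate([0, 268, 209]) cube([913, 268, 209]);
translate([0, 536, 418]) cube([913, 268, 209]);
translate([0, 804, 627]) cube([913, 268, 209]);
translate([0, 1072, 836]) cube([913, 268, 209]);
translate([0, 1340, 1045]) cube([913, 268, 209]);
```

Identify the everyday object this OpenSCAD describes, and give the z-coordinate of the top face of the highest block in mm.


A staircase. The total rise is 1254 mm.

6 identical blocks, each offset up and back from the previous — a staircase. Each step is 209 mm tall and there are 6 of them, so the total rise is 6 × 209 = 1254 mm.


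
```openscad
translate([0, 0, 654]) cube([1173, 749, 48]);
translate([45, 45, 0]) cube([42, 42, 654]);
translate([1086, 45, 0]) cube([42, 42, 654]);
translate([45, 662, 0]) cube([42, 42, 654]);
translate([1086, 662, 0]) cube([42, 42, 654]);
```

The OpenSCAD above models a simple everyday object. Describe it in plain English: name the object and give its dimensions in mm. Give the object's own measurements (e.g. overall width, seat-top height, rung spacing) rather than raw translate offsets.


A rectangular dining table. The top is 1173×749×48 mm with its upper surface at z = 702 mm. It stands on four 42×42 mm square legs, each inset 45 mm from the nearest pair of top edges, running from the floor to the underside of the top.


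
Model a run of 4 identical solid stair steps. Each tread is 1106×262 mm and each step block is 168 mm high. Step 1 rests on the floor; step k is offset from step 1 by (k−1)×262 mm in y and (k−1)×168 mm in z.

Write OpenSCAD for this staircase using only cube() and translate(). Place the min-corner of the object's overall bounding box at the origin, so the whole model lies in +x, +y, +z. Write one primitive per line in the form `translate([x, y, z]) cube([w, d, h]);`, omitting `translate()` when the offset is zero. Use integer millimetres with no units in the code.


cube([1106, 262, 168]);
translate([0, 262, 168]) cube([1106, 262, 168]);
translate([0, 524, 336]) cube([1106, 262, 168]);
translate([0, 786, 504]) cube([1106, 262, 168]);


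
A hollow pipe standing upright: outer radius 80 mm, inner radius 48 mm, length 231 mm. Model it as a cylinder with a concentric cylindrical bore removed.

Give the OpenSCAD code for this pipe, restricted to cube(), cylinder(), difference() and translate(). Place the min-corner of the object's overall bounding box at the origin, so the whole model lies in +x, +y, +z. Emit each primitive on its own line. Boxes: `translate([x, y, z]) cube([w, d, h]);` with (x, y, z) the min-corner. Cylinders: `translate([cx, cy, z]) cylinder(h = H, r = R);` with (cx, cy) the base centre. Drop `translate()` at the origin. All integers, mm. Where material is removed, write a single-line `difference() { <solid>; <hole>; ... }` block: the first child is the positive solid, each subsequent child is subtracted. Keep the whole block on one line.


difference() { translate([80, 80, 0]) cylinder(h = 231, r = 80); translate([80, 80, 0]) cylinder(h = 231, r = 48); }


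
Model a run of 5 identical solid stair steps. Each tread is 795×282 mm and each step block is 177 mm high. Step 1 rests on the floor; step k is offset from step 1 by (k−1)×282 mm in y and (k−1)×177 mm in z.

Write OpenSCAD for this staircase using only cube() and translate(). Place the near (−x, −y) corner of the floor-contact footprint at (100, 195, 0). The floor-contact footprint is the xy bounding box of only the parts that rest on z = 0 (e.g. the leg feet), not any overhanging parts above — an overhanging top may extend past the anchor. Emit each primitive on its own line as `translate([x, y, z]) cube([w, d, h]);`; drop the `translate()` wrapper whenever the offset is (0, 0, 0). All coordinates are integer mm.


translate([100, 195, 0]) cube([795, 282, 177]);
translate([100, 477, 177]) cube([795, 282, 177]);
translate([100, 759, 354]) cube([795, 282, 177]);
translate([100, 1041, 531]) cube([795, 282, 177]);
translate([100, 1323, 708]) cube([795, 282, 177]);


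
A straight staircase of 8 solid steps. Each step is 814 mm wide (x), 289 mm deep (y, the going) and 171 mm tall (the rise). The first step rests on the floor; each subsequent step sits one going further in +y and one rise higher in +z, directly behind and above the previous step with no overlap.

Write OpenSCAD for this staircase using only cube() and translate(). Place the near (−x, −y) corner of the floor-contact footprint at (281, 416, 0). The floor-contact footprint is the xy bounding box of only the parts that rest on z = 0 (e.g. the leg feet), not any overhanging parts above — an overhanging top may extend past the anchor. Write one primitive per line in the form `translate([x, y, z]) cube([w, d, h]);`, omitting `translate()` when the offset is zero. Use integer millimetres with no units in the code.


translate([281, 416, 0]) cube([814, 289, 171]);
translate([281, 705, 171]) cube([814, 289, 171]);
translate([281, 994, 342]) cube([814, 289, 171]);
translate([281, 1283, 513]) cube([814, 289, 171]);
translate([281, 1572, 684]) cube([814, 289, 171]);
translate([281, 1861, 855]) cube([814, 289, 171]);
translate([281, 2150, 1026]) cube([814, 289, 171]);
translate([281, 2439, 1197]) cube([814, 289, 171]);


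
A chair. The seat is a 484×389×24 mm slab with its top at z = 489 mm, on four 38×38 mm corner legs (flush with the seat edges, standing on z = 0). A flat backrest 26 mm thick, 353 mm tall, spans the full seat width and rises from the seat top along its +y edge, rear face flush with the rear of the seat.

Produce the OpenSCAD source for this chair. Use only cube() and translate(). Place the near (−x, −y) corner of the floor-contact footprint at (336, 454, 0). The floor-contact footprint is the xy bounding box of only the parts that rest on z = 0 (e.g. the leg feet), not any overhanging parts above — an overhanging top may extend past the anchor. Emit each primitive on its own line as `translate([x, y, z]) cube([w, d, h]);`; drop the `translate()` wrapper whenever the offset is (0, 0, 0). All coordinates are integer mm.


translate([336, 454, 465]) cube([484, 389, 24]);
translate([336, 454, 0]) cube([38, 38, 465]);
translate([782, 454, 0]) cube([38, 38, 465]);
translate([336, 805, 0]) cube([38, 38, 465]);
translate([782, 805, 0]) cube([38, 38, 465]);
translate([336, 817, 489]) cube([484, 26, 353]);


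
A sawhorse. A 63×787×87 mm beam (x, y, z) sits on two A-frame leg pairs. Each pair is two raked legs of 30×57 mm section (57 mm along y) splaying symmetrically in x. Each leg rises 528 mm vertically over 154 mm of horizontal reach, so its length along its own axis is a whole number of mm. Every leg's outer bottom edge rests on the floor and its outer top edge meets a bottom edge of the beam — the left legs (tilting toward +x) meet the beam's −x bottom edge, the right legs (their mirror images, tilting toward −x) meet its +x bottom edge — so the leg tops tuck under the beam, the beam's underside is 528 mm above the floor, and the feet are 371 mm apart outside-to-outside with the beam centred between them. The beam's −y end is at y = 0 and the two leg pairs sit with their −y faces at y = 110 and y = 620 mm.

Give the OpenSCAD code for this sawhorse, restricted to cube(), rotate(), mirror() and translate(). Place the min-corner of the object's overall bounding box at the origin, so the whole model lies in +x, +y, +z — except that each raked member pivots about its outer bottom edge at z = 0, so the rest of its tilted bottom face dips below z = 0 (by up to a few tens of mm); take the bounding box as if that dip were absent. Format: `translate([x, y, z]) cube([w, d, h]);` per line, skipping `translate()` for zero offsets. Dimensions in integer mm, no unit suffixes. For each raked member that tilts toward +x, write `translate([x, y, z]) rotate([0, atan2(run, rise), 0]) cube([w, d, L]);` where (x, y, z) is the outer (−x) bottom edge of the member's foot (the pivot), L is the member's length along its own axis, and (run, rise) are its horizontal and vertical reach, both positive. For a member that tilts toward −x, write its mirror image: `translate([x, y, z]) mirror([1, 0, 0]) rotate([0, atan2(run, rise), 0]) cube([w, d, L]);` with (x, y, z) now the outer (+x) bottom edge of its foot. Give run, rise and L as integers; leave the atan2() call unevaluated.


translate([154, 0, 528]) cube([63, 787, 87]);
translate([0, 110, 0]) rotate([0, atan2(154, 528), 0]) cube([30, 57, 550]);
translate([371, 110, 0]) mirror([1, 0, 0]) rotate([0, atan2(154, 528), 0]) cube([30, 57, 550]);
translate([0, 620, 0]) rotate([0, atan2(154, 528), 0]) cube([30, 57, 550]);
translate([371, 620, 0]) mirror([1, 0, 0]) rotate([0, atan2(154, 528), 0]) cube([30, 57, 550]);


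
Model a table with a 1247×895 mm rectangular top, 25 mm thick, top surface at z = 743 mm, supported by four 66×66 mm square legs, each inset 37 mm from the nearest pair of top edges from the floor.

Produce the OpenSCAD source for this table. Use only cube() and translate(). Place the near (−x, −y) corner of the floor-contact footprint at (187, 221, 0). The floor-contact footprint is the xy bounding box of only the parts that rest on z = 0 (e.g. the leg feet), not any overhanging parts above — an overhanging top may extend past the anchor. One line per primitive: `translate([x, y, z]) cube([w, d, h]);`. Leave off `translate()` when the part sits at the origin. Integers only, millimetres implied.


translate([150, 184, 718]) cube([1247, 895, 25]);
translate([187, 221, 0]) cube([66, 66, 718]);
translate([1294, 221, 0]) cube([66, 66, 718]);
translate([187, 976, 0]) cube([66, 66, 718]);
translate([1294, 976, 0]) cube([66, 66, 718]);


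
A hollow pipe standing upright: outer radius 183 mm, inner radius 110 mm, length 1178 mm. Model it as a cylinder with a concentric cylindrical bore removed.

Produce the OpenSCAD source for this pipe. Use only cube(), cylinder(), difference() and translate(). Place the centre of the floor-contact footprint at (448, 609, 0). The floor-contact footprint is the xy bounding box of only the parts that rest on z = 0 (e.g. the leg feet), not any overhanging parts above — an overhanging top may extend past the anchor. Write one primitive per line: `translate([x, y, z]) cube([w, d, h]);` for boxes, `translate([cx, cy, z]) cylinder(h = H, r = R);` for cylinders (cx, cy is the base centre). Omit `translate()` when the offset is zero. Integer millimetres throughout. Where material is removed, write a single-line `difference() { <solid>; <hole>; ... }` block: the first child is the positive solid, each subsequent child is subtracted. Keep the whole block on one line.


difference() { translate([448, 609, 0]) cylinder(h = 1178, r = 183); translate([448, 609, 0]) cylinder(h = 1178, r = 110); }


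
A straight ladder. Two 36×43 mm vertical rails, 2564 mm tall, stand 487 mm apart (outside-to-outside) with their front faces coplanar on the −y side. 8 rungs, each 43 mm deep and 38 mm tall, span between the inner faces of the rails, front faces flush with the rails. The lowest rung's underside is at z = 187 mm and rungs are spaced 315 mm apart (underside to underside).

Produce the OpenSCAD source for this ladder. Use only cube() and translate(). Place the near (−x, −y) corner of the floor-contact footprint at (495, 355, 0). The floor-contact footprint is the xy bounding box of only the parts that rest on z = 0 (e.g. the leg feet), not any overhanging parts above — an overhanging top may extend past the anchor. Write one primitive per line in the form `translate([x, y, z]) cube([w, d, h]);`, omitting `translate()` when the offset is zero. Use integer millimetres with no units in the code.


translate([495, 355, 0]) cube([36, 43, 2564]);
translate([946, 355, 0]) cube([36, 43, 2564]);
translate([531, 355, 187]) cube([415, 43, 38]);
translate([531, 355, 502]) cube([415, 43, 38]);
translate([531, 355, 817]) cube([415, 43, 38]);
translate([531, 355, 1132]) cube([415, 43, 38]);
translate([531, 355, 1447]) cube([415, 43, 38]);
translate([531, 355, 1762]) cube([415, 43, 38]);
translate([531, 355, 2077]) cube([415, 43, 38]);
translate([531, 355, 2392]) cube([415, 43, 38]);


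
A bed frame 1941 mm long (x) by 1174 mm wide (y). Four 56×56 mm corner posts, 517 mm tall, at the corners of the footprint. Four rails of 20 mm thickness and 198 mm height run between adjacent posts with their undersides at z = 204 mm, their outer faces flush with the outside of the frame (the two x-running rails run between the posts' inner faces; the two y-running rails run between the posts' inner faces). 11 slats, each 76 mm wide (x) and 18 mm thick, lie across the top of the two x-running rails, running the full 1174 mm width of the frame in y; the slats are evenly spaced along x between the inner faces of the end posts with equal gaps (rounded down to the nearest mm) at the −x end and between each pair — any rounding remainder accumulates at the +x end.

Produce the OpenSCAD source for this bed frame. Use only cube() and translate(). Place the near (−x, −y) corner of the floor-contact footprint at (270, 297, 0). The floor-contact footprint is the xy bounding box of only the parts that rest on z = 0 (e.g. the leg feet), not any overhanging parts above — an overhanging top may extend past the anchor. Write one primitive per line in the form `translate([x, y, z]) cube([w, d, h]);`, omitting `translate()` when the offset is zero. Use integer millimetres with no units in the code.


// slat z = rail_z + rail_h = 204 + 198 = 402
// slat gap = ⌊(1829 − 11·76) / 12⌋ = 82
translate([270, 297, 0]) cube([56, 56, 517]);
translate([270, 1415, 0]) cube([56, 56, 517]);
translate([2155, 297, 0]) cube([56, 56, 517]);
translate([2155, 1415, 0]) cube([56, 56, 517]);
translate([326, 297, 204]) cube([1829, 20, 198]);
translate([326, 1451, 204]) cube([1829, 20, 198]);
translate([270, 353, 204]) cube([20, 1062, 198]);
translate([2191, 353, 204]) cube([20, 1062, 198]);
translate([408, 297, 402]) cube([76, 1174, 18]);
translate([566, 297, 402]) cube([76, 1174, 18]);
translate([724, 297, 402]) cube([76, 1174, 18]);
translate([882, 297, 402]) cube([76, 1174, 18]);
translate([1040, 297, 402]) cube([76, 1174, 18]);
translate([1198, 297, 402]) cube([76, 1174, 18]);
translate([1356, 297, 402]) cube([76, 1174, 18]);
translate([1514, 297, 402]) cube([76, 1174, 18]);
translate([1672, 297, 402]) cube([76, 1174, 18]);
translate([1830, 297, 402]) cube([76, 1174, 18]);
translate([1988, 297, 402]) cube([76, 1174, 18]);


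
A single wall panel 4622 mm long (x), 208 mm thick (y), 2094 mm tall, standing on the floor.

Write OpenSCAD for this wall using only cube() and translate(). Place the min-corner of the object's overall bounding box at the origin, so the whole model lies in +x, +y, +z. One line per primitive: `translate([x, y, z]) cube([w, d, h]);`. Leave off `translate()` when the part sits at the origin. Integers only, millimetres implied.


cube([4622, 208, 2094]);


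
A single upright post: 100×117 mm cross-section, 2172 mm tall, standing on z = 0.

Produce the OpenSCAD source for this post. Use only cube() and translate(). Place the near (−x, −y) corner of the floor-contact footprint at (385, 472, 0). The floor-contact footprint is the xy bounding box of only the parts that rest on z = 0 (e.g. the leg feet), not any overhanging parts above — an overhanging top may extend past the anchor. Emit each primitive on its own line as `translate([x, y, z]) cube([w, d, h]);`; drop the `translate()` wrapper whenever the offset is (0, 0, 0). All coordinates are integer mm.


translate([385, 472, 0]) cube([100, 117, 2172]);


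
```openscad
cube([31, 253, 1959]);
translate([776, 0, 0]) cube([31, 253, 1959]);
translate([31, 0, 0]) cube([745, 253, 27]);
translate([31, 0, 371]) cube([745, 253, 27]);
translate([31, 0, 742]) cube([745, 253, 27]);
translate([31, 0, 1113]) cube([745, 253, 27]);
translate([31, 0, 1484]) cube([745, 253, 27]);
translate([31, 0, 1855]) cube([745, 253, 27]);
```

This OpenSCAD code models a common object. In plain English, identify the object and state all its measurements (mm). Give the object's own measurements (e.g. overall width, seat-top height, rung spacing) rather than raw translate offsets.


An open bookshelf. Two side panels, each 31 mm thick, 253 mm deep and 1959 mm tall, stand 807 mm apart (outside-to-outside). Between them sit 6 shelves, each 27 mm thick and 253 mm deep, spanning the full gap between the sides. The bottom shelf rests on the floor (its underside at z = 0) and the clear gap between one shelf's top and the next shelf's underside is 344 mm.


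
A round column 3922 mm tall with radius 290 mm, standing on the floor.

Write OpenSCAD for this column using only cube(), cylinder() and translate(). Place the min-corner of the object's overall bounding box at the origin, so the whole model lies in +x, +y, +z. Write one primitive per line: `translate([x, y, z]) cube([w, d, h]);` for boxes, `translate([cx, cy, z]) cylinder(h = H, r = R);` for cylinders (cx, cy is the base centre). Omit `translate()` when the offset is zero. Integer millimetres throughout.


translate([290, 290, 0]) cylinder(h = 3922, r = 290);


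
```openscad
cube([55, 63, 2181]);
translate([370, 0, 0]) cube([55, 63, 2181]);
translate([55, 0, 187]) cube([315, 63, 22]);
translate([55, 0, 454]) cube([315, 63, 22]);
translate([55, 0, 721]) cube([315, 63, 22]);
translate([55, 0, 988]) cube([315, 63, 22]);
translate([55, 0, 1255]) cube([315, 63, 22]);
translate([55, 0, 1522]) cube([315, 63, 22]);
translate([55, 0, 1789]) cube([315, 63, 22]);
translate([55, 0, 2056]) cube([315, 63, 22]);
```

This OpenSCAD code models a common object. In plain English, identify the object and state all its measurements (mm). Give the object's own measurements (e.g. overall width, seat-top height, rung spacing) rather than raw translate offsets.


A straight ladder. Two 55×63 mm vertical rails, 2181 mm tall, stand 425 mm apart (outside-to-outside) with their front faces coplanar on the −y side. 8 rungs, each 63 mm deep and 22 mm tall, span between the inner faces of the rails, front faces flush with the rails. The lowest rung's underside is at z = 187 mm and rungs are spaced 267 mm apart (underside to underside).


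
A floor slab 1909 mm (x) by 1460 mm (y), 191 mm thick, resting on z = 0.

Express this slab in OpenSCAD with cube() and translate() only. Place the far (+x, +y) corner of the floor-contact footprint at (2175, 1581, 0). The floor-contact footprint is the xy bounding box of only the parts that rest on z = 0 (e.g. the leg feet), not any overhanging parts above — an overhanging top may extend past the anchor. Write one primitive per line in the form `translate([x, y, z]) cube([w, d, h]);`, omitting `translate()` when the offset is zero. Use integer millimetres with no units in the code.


translate([266, 121, 0]) cube([1909, 1460, 191]);


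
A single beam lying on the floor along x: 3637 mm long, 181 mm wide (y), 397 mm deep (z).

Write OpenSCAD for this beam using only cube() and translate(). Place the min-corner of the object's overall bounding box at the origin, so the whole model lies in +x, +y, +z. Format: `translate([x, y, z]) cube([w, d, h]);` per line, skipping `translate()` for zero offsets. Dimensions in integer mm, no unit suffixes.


cube([3637, 181, 397]);


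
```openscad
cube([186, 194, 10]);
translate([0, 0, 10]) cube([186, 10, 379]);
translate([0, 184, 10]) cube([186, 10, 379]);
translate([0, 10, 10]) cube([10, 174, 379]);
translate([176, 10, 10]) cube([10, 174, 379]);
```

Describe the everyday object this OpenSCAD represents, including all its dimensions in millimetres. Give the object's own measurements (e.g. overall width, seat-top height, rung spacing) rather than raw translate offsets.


An open-topped rectangular box: outside dimensions 186×194×389 mm, with a uniform wall and base thickness of 10 mm. The base is a full 186×194 slab on the floor; four walls sit on top of the base. The front and back walls (the −y and +y sides) span the full width; the two side walls fit between them.


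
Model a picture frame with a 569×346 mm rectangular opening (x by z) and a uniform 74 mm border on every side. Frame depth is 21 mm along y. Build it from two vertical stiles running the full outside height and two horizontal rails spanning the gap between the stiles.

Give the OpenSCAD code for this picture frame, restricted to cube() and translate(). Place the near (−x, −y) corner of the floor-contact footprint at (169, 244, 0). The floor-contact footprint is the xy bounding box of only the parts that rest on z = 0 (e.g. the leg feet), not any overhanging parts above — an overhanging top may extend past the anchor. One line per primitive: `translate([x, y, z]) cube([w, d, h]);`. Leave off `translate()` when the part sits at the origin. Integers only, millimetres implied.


translate([169, 244, 0]) cube([74, 21, 494]);
translate([812, 244, 0]) cube([74, 21, 494]);
translate([243, 244, 0]) cube([569, 21, 74]);
translate([243, 244, 420]) cube([569, 21, 74]);


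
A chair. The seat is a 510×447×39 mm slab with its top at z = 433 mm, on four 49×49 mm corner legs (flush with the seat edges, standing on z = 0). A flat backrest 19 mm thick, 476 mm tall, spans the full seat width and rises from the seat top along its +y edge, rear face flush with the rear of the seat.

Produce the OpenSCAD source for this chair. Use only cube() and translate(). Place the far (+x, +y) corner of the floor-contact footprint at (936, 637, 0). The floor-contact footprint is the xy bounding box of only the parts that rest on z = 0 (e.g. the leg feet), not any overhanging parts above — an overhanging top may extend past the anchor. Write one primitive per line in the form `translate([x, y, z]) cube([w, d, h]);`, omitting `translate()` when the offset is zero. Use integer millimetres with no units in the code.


// leg_h = 433 - 39 = 394
translate([426, 190, 394]) cube([510, 447, 39]);
translate([426, 190, 0]) cube([49, 49, 394]);
translate([887, 190, 0]) cube([49, 49, 394]);
translate([426, 588, 0]) cube([49, 49, 394]);
translate([887, 588, 0]) cube([49, 49, 394]);
translate([426, 618, 433]) cube([510, 19, 476]);


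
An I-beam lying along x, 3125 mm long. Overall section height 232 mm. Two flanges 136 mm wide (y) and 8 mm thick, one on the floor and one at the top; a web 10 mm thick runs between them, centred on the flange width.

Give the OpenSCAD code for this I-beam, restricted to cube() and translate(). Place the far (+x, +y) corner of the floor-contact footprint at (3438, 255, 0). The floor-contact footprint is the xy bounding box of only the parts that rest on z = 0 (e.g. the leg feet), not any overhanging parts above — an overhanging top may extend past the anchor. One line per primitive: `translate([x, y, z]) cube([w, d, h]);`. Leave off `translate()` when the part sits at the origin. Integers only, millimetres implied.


translate([313, 119, 0]) cube([3125, 136, 8]);
translate([313, 182, 8]) cube([3125, 10, 216]);
translate([313, 119, 224]) cube([3125, 136, 8]);


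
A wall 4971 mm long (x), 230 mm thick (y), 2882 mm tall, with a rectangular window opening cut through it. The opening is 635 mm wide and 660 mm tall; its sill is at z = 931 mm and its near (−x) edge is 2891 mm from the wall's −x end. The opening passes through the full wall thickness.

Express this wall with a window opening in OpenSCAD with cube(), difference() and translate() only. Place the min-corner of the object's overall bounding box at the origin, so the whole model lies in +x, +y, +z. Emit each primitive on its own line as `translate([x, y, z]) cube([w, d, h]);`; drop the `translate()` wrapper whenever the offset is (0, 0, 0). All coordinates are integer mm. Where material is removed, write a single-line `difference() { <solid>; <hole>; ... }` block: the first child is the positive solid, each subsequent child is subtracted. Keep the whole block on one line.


difference() { cube([4971, 230, 2882]); translate([2891, 0, 931]) cube([635, 230, 660]); }


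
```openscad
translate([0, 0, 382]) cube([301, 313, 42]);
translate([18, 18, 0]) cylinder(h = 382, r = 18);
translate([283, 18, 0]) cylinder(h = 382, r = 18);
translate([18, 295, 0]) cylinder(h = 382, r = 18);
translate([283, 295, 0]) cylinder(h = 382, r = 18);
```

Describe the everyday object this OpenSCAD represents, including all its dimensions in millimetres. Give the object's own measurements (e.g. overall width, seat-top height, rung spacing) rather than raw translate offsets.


A simple wooden stool: a rectangular seat 301 mm (x) by 313 mm (y), 42 mm thick, top face at z = 424 mm, on four round legs, each 36 mm in diameter. The legs rest on z = 0, each leg's axis is inset half a diameter from the nearest pair of seat edges (so the leg's bounding box is flush with the corner).


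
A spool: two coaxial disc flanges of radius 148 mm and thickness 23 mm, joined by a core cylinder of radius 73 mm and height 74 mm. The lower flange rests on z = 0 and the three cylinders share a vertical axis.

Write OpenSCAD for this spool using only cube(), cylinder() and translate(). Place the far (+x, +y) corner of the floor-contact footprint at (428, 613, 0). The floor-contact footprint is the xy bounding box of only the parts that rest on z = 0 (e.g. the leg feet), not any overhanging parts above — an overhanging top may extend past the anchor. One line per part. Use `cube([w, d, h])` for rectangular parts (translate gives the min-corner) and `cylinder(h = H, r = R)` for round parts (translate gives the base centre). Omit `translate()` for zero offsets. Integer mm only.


translate([280, 465, 0]) cylinder(h = 23, r = 148);
translate([280, 465, 23]) cylinder(h = 74, r = 73);
translate([280, 465, 97]) cylinder(h = 23, r = 148);


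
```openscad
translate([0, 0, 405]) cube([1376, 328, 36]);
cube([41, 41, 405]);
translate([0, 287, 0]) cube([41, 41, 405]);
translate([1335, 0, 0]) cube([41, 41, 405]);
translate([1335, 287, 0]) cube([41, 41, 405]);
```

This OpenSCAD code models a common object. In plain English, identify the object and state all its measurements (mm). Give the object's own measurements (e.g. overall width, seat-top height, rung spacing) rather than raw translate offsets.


A bench: a 1376×328 mm seat slab, 36 mm thick, top at z = 441 mm, on four 41×41 mm square legs flush with the seat corners and standing on z = 0.


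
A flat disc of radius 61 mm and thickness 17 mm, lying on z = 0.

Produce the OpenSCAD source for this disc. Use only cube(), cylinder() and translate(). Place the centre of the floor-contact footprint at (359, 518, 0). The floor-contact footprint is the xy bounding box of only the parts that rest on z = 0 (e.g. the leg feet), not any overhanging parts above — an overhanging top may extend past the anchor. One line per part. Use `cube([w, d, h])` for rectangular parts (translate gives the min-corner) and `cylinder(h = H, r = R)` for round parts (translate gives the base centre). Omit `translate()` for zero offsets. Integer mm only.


translate([359, 518, 0]) cylinder(h = 17, r = 61);
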